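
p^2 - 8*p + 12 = (p - 6)*(p - 2)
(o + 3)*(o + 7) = o^2 + 10*o + 21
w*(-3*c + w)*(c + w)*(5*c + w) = -15*c^3*w - 13*c^2*w^2 + 3*c*w^3 + w^4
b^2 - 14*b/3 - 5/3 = (b - 5)*(b + 1/3)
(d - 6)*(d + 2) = d^2 - 4*d - 12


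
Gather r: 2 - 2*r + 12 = 14 - 2*r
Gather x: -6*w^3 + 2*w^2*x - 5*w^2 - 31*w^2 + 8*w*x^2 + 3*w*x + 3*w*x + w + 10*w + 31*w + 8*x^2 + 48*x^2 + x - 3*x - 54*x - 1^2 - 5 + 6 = -6*w^3 - 36*w^2 + 42*w + x^2*(8*w + 56) + x*(2*w^2 + 6*w - 56)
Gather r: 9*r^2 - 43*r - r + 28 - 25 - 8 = 9*r^2 - 44*r - 5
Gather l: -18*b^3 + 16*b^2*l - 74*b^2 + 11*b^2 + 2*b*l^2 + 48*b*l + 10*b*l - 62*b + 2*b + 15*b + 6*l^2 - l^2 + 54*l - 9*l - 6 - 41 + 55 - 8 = -18*b^3 - 63*b^2 - 45*b + l^2*(2*b + 5) + l*(16*b^2 + 58*b + 45)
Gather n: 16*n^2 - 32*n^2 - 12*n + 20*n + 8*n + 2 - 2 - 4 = -16*n^2 + 16*n - 4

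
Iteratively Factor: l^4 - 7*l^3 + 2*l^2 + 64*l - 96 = (l - 4)*(l^3 - 3*l^2 - 10*l + 24) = (l - 4)^2*(l^2 + l - 6) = (l - 4)^2*(l + 3)*(l - 2)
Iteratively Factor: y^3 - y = (y)*(y^2 - 1) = y*(y + 1)*(y - 1)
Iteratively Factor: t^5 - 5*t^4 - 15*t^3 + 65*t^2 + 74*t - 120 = (t - 5)*(t^4 - 15*t^2 - 10*t + 24) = (t - 5)*(t + 3)*(t^3 - 3*t^2 - 6*t + 8) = (t - 5)*(t - 4)*(t + 3)*(t^2 + t - 2) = (t - 5)*(t - 4)*(t - 1)*(t + 3)*(t + 2)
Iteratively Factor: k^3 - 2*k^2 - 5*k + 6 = (k - 3)*(k^2 + k - 2) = (k - 3)*(k + 2)*(k - 1)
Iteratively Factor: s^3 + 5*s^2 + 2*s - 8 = (s + 4)*(s^2 + s - 2) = (s + 2)*(s + 4)*(s - 1)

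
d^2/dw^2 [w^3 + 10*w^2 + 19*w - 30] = 6*w + 20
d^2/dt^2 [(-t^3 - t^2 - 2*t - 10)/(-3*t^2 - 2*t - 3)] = 2*(7*t^3 + 261*t^2 + 153*t - 53)/(27*t^6 + 54*t^5 + 117*t^4 + 116*t^3 + 117*t^2 + 54*t + 27)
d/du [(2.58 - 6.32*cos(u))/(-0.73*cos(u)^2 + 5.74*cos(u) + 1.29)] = (4.6136*cos(u)^2 - 3.7668*cos(u) + 22.962)*sin(u)/(0.5329*cos(u)^4 - 8.3804*cos(u)^3 + 31.0642*cos(u)^2 + 14.8092*cos(u) + 1.6641)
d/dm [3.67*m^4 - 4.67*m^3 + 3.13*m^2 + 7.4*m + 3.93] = 14.68*m^3 - 14.01*m^2 + 6.26*m + 7.4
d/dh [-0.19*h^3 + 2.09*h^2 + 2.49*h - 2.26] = -0.57*h^2 + 4.18*h + 2.49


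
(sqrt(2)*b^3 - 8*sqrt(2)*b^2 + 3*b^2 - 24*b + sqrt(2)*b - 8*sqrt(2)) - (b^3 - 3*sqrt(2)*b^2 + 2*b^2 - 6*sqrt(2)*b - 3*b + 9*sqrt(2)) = -b^3 + sqrt(2)*b^3 - 5*sqrt(2)*b^2 + b^2 - 21*b + 7*sqrt(2)*b - 17*sqrt(2)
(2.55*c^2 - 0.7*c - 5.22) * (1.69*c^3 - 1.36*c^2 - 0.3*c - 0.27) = 4.3095*c^5 - 4.651*c^4 - 8.6348*c^3 + 6.6207*c^2 + 1.755*c + 1.4094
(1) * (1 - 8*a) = 1 - 8*a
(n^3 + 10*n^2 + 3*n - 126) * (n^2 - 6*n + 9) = n^5 + 4*n^4 - 48*n^3 - 54*n^2 + 783*n - 1134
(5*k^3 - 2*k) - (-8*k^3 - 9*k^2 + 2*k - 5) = 13*k^3 + 9*k^2 - 4*k + 5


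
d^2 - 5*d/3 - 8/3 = (d - 8/3)*(d + 1)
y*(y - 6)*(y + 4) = y^3 - 2*y^2 - 24*y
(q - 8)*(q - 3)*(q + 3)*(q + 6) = q^4 - 2*q^3 - 57*q^2 + 18*q + 432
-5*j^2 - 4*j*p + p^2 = (-5*j + p)*(j + p)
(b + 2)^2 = b^2 + 4*b + 4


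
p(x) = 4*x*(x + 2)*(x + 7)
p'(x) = 4*x*(x + 2) + 4*x*(x + 7) + 4*(x + 2)*(x + 7)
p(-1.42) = -18.38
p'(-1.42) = -22.04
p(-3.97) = 94.79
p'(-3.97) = -40.71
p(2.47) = 418.23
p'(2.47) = 307.05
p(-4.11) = 100.25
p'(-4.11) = -37.21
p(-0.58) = -21.15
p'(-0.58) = 18.28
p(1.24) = 132.42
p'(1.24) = 163.73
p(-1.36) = -19.64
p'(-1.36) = -19.72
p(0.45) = 32.85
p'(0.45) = 90.83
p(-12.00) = -2400.00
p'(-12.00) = 920.00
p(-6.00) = 96.00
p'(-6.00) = 56.00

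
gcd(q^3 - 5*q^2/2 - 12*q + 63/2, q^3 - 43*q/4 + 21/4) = q^2 + q/2 - 21/2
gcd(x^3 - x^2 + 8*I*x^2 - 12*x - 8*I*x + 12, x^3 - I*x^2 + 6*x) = x + 2*I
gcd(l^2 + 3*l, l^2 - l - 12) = l + 3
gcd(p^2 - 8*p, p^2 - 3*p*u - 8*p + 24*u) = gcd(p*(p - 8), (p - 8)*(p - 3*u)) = p - 8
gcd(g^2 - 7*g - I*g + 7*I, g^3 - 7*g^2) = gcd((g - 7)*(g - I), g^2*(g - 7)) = g - 7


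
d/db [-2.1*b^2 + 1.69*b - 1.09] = 1.69 - 4.2*b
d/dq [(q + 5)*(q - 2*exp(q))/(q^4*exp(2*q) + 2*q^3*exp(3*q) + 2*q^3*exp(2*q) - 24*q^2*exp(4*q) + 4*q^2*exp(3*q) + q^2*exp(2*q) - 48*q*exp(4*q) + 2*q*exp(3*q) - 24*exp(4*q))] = (-2*(q + 5)*(q - 2*exp(q))*(q^4 + 3*q^3*exp(q) + 4*q^3 - 48*q^2*exp(2*q) + 9*q^2*exp(q) + 4*q^2 - 120*q*exp(2*q) + 7*q*exp(q) + q - 72*exp(2*q) + exp(q)) + (q - (q + 5)*(2*exp(q) - 1) - 2*exp(q))*(q^4 + 2*q^3*exp(q) + 2*q^3 - 24*q^2*exp(2*q) + 4*q^2*exp(q) + q^2 - 48*q*exp(2*q) + 2*q*exp(q) - 24*exp(2*q)))*exp(-2*q)/(q^4 + 2*q^3*exp(q) + 2*q^3 - 24*q^2*exp(2*q) + 4*q^2*exp(q) + q^2 - 48*q*exp(2*q) + 2*q*exp(q) - 24*exp(2*q))^2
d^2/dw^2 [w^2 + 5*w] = 2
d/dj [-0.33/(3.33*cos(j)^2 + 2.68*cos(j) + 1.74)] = -(2.1978*cos(j) + 0.8844)*sin(j)/(3.33*cos(j)^2 + 2.68*cos(j) + 1.74)^2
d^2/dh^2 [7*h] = 0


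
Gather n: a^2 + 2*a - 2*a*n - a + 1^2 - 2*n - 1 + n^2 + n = a^2 + a + n^2 + n*(-2*a - 1)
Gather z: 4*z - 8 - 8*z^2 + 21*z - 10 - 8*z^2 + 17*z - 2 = -16*z^2 + 42*z - 20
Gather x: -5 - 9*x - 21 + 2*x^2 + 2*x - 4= 2*x^2 - 7*x - 30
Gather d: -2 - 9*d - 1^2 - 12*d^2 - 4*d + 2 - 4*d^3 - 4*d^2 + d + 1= -4*d^3 - 16*d^2 - 12*d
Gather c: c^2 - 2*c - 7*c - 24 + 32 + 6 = c^2 - 9*c + 14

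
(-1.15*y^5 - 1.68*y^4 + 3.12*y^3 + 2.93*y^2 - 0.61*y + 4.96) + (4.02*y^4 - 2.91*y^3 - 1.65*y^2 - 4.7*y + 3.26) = -1.15*y^5 + 2.34*y^4 + 0.21*y^3 + 1.28*y^2 - 5.31*y + 8.22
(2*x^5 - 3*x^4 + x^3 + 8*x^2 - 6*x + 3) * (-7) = -14*x^5 + 21*x^4 - 7*x^3 - 56*x^2 + 42*x - 21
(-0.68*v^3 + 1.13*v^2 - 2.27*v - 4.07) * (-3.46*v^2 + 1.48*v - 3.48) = 2.3528*v^5 - 4.9162*v^4 + 11.893*v^3 + 6.7902*v^2 + 1.876*v + 14.1636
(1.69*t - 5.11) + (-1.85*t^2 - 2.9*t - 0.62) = -1.85*t^2 - 1.21*t - 5.73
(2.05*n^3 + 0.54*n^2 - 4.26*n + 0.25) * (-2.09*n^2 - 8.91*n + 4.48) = -4.2845*n^5 - 19.3941*n^4 + 13.276*n^3 + 39.8533*n^2 - 21.3123*n + 1.12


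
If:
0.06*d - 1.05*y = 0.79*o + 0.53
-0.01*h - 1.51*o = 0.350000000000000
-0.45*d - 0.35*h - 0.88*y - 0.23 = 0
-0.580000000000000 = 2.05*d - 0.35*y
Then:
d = -0.34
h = 0.65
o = -0.24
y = -0.35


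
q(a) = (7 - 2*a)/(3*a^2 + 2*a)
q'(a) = (7 - 2*a)*(-6*a - 2)/(3*a^2 + 2*a)^2 - 2/(3*a^2 + 2*a)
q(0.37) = 5.44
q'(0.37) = -21.69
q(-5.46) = 0.23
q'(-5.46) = 0.06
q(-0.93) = 12.06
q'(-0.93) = 56.04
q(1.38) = 0.50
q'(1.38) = -0.84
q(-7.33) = 0.15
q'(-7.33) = 0.03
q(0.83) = 1.43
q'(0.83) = -3.22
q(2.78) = 0.05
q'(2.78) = -0.10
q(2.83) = 0.05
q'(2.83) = -0.10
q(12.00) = -0.04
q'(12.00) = 0.00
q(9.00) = -0.04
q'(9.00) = 0.00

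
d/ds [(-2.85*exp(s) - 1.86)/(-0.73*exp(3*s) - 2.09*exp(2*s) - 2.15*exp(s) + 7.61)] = (-(2.85*exp(s) + 1.86)*(2.19*exp(2*s) + 4.18*exp(s) + 2.15) + 2.0805*exp(3*s) + 5.9565*exp(2*s) + 6.1275*exp(s) - 21.6885)*exp(s)/(0.73*exp(3*s) + 2.09*exp(2*s) + 2.15*exp(s) - 7.61)^2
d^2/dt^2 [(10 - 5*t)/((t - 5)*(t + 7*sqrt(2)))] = 10*((2 - t)*(t - 5)^2 + (2 - t)*(t - 5)*(t + 7*sqrt(2)) + (2 - t)*(t + 7*sqrt(2))^2 + (t - 5)^2*(t + 7*sqrt(2)) + (t - 5)*(t + 7*sqrt(2))^2)/((t - 5)^3*(t + 7*sqrt(2))^3)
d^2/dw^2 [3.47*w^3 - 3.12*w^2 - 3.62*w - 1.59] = 20.82*w - 6.24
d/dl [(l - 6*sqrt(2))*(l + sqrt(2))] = 2*l - 5*sqrt(2)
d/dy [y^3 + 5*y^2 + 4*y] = 3*y^2 + 10*y + 4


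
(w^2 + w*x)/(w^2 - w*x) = (w + x)/(w - x)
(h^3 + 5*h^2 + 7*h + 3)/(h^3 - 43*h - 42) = (h^2 + 4*h + 3)/(h^2 - h - 42)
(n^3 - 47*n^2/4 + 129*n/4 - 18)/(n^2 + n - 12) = (n^2 - 35*n/4 + 6)/(n + 4)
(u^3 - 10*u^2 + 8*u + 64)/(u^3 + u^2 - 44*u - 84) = (u^2 - 12*u + 32)/(u^2 - u - 42)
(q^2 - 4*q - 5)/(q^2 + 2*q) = (q^2 - 4*q - 5)/(q*(q + 2))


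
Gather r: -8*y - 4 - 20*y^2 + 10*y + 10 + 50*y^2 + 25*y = 30*y^2 + 27*y + 6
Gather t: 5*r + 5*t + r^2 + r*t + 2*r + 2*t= r^2 + 7*r + t*(r + 7)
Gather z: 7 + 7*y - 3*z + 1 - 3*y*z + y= 8*y + z*(-3*y - 3) + 8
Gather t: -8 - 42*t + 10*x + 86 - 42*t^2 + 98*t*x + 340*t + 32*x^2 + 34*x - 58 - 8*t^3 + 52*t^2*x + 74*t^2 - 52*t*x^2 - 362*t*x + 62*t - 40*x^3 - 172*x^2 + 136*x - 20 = -8*t^3 + t^2*(52*x + 32) + t*(-52*x^2 - 264*x + 360) - 40*x^3 - 140*x^2 + 180*x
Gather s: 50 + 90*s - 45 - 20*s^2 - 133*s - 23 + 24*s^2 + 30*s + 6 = 4*s^2 - 13*s - 12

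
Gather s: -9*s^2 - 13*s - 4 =-9*s^2 - 13*s - 4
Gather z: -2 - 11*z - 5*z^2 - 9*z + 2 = -5*z^2 - 20*z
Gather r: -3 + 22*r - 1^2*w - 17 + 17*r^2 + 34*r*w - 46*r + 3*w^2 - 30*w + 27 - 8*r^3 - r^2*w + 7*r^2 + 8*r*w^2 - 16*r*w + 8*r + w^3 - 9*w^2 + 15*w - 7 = -8*r^3 + r^2*(24 - w) + r*(8*w^2 + 18*w - 16) + w^3 - 6*w^2 - 16*w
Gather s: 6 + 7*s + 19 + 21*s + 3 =28*s + 28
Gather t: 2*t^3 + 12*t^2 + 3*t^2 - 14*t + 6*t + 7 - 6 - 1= 2*t^3 + 15*t^2 - 8*t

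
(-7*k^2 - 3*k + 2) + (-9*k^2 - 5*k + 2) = -16*k^2 - 8*k + 4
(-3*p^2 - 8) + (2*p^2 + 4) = -p^2 - 4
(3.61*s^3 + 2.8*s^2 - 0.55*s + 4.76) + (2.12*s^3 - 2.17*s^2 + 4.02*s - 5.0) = 5.73*s^3 + 0.63*s^2 + 3.47*s - 0.24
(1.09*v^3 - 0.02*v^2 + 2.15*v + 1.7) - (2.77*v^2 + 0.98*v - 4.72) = 1.09*v^3 - 2.79*v^2 + 1.17*v + 6.42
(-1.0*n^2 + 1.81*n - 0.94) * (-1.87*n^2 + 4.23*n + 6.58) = 1.87*n^4 - 7.6147*n^3 + 2.8341*n^2 + 7.9336*n - 6.1852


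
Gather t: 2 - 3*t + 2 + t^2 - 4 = t^2 - 3*t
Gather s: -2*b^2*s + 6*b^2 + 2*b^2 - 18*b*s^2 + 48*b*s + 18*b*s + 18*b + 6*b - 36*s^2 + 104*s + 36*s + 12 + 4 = 8*b^2 + 24*b + s^2*(-18*b - 36) + s*(-2*b^2 + 66*b + 140) + 16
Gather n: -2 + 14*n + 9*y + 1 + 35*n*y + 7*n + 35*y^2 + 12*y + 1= n*(35*y + 21) + 35*y^2 + 21*y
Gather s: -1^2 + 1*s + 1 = s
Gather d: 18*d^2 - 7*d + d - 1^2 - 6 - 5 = 18*d^2 - 6*d - 12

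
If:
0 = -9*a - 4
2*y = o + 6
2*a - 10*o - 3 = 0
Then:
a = -4/9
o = -7/18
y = 101/36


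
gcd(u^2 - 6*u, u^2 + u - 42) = u - 6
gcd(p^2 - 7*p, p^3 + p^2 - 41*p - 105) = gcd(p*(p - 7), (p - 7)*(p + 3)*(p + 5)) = p - 7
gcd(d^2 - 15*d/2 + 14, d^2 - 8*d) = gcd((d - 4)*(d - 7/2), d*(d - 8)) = 1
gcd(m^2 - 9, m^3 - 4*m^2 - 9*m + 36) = m^2 - 9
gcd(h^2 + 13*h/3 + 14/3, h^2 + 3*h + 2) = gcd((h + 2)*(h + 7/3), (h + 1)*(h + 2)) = h + 2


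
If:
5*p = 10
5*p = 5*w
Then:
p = 2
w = 2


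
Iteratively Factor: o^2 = (o)*(o)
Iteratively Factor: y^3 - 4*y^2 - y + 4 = (y - 4)*(y^2 - 1) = (y - 4)*(y + 1)*(y - 1)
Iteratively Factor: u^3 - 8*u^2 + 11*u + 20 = (u - 4)*(u^2 - 4*u - 5) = (u - 4)*(u + 1)*(u - 5)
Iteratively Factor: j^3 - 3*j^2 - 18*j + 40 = (j + 4)*(j^2 - 7*j + 10) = (j - 2)*(j + 4)*(j - 5)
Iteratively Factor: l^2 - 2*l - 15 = (l - 5)*(l + 3)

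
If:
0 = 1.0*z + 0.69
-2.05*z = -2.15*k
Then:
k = -0.66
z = -0.69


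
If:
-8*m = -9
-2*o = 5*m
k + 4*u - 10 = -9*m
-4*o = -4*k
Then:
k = -45/16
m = 9/8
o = -45/16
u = 43/64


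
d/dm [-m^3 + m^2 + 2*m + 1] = -3*m^2 + 2*m + 2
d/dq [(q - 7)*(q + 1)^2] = (q + 1)*(3*q - 13)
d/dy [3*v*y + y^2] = 3*v + 2*y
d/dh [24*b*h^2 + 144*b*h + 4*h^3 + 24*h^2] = 48*b*h + 144*b + 12*h^2 + 48*h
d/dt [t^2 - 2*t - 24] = 2*t - 2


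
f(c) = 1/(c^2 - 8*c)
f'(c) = (8 - 2*c)/(c^2 - 8*c)^2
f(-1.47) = 0.07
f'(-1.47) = 0.06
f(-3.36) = 0.03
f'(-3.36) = 0.01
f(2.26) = -0.08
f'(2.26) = 0.02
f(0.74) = -0.19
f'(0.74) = 0.23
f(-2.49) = 0.04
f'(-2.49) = 0.02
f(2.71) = -0.07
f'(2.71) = 0.01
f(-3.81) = 0.02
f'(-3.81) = 0.01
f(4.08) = -0.06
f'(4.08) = -0.00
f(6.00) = -0.08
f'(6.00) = -0.03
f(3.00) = -0.07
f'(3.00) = 0.01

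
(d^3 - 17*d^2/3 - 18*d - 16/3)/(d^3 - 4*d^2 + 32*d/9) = 3*(3*d^3 - 17*d^2 - 54*d - 16)/(d*(9*d^2 - 36*d + 32))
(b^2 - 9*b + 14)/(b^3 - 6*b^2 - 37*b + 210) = (b - 2)/(b^2 + b - 30)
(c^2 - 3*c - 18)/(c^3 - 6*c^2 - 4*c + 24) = (c + 3)/(c^2 - 4)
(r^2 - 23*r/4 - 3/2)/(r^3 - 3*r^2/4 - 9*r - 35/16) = 4*(r - 6)/(4*r^2 - 4*r - 35)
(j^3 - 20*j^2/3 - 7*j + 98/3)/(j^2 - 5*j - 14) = (3*j^2 + j - 14)/(3*(j + 2))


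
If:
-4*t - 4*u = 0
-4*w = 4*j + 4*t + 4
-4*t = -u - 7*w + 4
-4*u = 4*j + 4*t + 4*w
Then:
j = 1/7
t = -1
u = 1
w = -1/7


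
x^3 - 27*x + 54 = (x - 3)^2*(x + 6)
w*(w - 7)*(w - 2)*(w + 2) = w^4 - 7*w^3 - 4*w^2 + 28*w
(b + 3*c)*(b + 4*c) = b^2 + 7*b*c + 12*c^2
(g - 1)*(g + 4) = g^2 + 3*g - 4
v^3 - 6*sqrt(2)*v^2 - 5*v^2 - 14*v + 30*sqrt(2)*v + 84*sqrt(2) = (v - 7)*(v + 2)*(v - 6*sqrt(2))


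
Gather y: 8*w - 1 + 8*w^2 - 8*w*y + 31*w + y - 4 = 8*w^2 + 39*w + y*(1 - 8*w) - 5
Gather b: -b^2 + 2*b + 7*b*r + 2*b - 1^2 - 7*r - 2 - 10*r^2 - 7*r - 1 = -b^2 + b*(7*r + 4) - 10*r^2 - 14*r - 4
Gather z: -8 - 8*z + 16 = 8 - 8*z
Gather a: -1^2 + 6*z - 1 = 6*z - 2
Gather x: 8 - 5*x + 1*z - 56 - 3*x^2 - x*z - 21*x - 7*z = -3*x^2 + x*(-z - 26) - 6*z - 48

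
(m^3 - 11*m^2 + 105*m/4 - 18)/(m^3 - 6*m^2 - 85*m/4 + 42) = (2*m - 3)/(2*m + 7)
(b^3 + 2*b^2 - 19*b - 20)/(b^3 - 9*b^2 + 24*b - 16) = (b^2 + 6*b + 5)/(b^2 - 5*b + 4)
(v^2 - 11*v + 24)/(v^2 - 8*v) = (v - 3)/v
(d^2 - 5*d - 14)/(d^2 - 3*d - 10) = (d - 7)/(d - 5)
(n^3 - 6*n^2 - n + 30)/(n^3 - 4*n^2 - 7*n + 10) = (n - 3)/(n - 1)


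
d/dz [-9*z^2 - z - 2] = -18*z - 1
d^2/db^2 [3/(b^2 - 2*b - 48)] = 6*(b^2 - 2*b - 4*(b - 1)^2 - 48)/(-b^2 + 2*b + 48)^3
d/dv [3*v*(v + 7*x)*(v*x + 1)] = 9*v^2*x + 42*v*x^2 + 6*v + 21*x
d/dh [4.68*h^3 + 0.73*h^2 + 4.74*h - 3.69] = 14.04*h^2 + 1.46*h + 4.74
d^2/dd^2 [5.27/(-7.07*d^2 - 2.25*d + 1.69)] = (526.840846*d^2 + 167.66505*d - 5.27*(14.14*d + 2.25)*(28.28*d + 4.5) - 125.935082)/(7.07*d^2 + 2.25*d - 1.69)^3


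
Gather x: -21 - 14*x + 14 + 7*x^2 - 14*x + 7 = 7*x^2 - 28*x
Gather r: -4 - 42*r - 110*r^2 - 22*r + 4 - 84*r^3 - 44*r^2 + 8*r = -84*r^3 - 154*r^2 - 56*r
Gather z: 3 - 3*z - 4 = -3*z - 1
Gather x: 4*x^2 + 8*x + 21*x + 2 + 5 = 4*x^2 + 29*x + 7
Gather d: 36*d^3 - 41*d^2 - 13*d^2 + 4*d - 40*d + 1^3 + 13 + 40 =36*d^3 - 54*d^2 - 36*d + 54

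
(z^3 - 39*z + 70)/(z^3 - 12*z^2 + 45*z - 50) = (z + 7)/(z - 5)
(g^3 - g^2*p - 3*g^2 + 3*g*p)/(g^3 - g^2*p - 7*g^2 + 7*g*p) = (g - 3)/(g - 7)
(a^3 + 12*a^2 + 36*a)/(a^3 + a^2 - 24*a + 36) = a*(a + 6)/(a^2 - 5*a + 6)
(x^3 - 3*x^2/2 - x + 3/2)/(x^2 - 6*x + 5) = (2*x^2 - x - 3)/(2*(x - 5))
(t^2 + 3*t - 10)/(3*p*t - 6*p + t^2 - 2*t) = (t + 5)/(3*p + t)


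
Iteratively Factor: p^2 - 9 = (p + 3)*(p - 3)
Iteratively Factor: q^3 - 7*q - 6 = (q - 3)*(q^2 + 3*q + 2) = (q - 3)*(q + 2)*(q + 1)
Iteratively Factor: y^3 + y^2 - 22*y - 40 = (y + 2)*(y^2 - y - 20) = (y - 5)*(y + 2)*(y + 4)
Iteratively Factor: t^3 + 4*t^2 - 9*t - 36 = (t - 3)*(t^2 + 7*t + 12) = (t - 3)*(t + 3)*(t + 4)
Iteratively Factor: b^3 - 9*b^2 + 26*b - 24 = (b - 3)*(b^2 - 6*b + 8) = (b - 4)*(b - 3)*(b - 2)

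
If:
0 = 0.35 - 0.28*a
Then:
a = 1.25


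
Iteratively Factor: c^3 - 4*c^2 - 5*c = (c - 5)*(c^2 + c) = c*(c - 5)*(c + 1)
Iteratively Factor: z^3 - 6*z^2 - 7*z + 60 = (z - 5)*(z^2 - z - 12) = (z - 5)*(z + 3)*(z - 4)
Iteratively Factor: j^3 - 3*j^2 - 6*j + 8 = (j - 1)*(j^2 - 2*j - 8) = (j - 4)*(j - 1)*(j + 2)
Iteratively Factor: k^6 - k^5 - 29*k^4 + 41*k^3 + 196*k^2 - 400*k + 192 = (k - 1)*(k^5 - 29*k^3 + 12*k^2 + 208*k - 192) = (k - 3)*(k - 1)*(k^4 + 3*k^3 - 20*k^2 - 48*k + 64) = (k - 3)*(k - 1)*(k + 4)*(k^3 - k^2 - 16*k + 16) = (k - 3)*(k - 1)*(k + 4)^2*(k^2 - 5*k + 4) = (k - 4)*(k - 3)*(k - 1)*(k + 4)^2*(k - 1)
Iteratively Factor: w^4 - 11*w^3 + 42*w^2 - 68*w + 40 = (w - 2)*(w^3 - 9*w^2 + 24*w - 20) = (w - 2)^2*(w^2 - 7*w + 10) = (w - 5)*(w - 2)^2*(w - 2)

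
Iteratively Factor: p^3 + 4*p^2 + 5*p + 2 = (p + 1)*(p^2 + 3*p + 2) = (p + 1)^2*(p + 2)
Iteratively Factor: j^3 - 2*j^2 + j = (j)*(j^2 - 2*j + 1) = j*(j - 1)*(j - 1)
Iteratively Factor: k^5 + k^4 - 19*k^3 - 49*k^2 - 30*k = (k + 2)*(k^4 - k^3 - 17*k^2 - 15*k) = k*(k + 2)*(k^3 - k^2 - 17*k - 15) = k*(k + 2)*(k + 3)*(k^2 - 4*k - 5) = k*(k - 5)*(k + 2)*(k + 3)*(k + 1)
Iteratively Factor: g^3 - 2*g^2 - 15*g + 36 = (g + 4)*(g^2 - 6*g + 9) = (g - 3)*(g + 4)*(g - 3)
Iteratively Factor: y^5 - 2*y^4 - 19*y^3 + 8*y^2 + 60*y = (y - 5)*(y^4 + 3*y^3 - 4*y^2 - 12*y) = y*(y - 5)*(y^3 + 3*y^2 - 4*y - 12) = y*(y - 5)*(y - 2)*(y^2 + 5*y + 6) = y*(y - 5)*(y - 2)*(y + 3)*(y + 2)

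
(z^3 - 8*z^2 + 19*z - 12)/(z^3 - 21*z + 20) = (z - 3)/(z + 5)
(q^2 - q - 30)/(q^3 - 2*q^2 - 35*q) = (q - 6)/(q*(q - 7))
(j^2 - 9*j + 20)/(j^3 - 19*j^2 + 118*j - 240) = (j - 4)/(j^2 - 14*j + 48)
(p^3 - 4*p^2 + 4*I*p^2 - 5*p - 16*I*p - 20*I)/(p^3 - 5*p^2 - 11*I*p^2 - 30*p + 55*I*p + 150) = (p^2 + p*(1 + 4*I) + 4*I)/(p^2 - 11*I*p - 30)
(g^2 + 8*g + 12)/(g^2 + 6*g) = (g + 2)/g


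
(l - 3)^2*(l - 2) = l^3 - 8*l^2 + 21*l - 18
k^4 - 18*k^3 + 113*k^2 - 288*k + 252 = (k - 7)*(k - 6)*(k - 3)*(k - 2)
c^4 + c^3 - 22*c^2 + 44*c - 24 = (c - 2)^2*(c - 1)*(c + 6)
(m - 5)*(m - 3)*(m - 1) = m^3 - 9*m^2 + 23*m - 15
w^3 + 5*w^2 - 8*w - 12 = (w - 2)*(w + 1)*(w + 6)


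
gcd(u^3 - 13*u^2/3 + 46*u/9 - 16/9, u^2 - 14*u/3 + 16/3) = u - 8/3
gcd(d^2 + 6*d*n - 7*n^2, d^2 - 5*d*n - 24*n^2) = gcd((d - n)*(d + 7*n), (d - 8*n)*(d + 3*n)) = 1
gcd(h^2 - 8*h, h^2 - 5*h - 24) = h - 8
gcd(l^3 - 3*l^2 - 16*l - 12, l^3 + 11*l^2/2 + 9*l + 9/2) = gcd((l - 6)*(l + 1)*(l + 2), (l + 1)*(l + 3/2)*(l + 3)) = l + 1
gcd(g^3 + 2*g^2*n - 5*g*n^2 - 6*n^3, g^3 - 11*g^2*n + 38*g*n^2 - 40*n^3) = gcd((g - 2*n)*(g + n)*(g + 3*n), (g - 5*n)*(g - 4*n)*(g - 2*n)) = g - 2*n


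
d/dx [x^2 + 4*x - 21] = 2*x + 4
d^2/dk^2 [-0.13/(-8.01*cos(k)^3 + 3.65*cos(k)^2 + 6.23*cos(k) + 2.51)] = (-150.134634*(1.0*sin(k)^2 + 0.303786933000416*cos(k) - 0.740740740740741)^2*sin(k)^2 + (-0.0289250000000001*cos(k) - 0.949*cos(2*k) + 2.342925*cos(3*k))*(-8.01*cos(k)^3 + 3.65*cos(k)^2 + 6.23*cos(k) + 2.51))/(-8.01*cos(k)^3 + 3.65*cos(k)^2 + 6.23*cos(k) + 2.51)^3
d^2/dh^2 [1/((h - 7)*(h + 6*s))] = 2*((h - 7)^2 + (h - 7)*(h + 6*s) + (h + 6*s)^2)/((h - 7)^3*(h + 6*s)^3)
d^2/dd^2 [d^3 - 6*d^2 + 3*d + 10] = 6*d - 12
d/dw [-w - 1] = -1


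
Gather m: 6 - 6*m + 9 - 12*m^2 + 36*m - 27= -12*m^2 + 30*m - 12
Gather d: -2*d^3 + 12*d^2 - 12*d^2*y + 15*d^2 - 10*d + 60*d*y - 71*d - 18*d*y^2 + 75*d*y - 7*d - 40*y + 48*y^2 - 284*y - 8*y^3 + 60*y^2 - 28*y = -2*d^3 + d^2*(27 - 12*y) + d*(-18*y^2 + 135*y - 88) - 8*y^3 + 108*y^2 - 352*y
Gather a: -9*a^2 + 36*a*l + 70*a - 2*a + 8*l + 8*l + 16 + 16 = -9*a^2 + a*(36*l + 68) + 16*l + 32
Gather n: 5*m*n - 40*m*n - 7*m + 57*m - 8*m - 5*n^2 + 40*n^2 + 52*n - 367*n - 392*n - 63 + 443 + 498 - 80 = 42*m + 35*n^2 + n*(-35*m - 707) + 798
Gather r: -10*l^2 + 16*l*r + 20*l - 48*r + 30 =-10*l^2 + 20*l + r*(16*l - 48) + 30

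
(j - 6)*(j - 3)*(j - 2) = j^3 - 11*j^2 + 36*j - 36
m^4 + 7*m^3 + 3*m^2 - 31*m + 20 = (m - 1)^2*(m + 4)*(m + 5)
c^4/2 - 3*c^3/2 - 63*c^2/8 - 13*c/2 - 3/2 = (c/2 + 1)*(c - 6)*(c + 1/2)^2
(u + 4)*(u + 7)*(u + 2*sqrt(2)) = u^3 + 2*sqrt(2)*u^2 + 11*u^2 + 28*u + 22*sqrt(2)*u + 56*sqrt(2)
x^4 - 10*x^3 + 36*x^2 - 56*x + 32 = (x - 4)*(x - 2)^3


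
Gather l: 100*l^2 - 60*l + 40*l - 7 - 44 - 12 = 100*l^2 - 20*l - 63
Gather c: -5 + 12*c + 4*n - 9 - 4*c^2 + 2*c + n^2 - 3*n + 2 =-4*c^2 + 14*c + n^2 + n - 12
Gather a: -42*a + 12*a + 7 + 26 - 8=25 - 30*a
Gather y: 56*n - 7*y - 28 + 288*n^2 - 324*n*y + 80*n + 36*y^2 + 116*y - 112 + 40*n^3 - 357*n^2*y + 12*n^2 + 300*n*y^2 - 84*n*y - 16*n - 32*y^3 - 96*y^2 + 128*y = 40*n^3 + 300*n^2 + 120*n - 32*y^3 + y^2*(300*n - 60) + y*(-357*n^2 - 408*n + 237) - 140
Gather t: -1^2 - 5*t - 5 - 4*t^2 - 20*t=-4*t^2 - 25*t - 6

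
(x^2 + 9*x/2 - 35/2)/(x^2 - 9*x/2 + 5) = (x + 7)/(x - 2)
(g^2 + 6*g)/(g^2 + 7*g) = (g + 6)/(g + 7)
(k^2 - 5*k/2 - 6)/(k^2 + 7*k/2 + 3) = (k - 4)/(k + 2)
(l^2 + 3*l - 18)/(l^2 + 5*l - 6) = (l - 3)/(l - 1)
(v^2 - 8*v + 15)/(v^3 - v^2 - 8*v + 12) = (v^2 - 8*v + 15)/(v^3 - v^2 - 8*v + 12)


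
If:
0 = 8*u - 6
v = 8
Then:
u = 3/4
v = 8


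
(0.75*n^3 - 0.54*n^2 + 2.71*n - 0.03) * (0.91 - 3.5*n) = -2.625*n^4 + 2.5725*n^3 - 9.9764*n^2 + 2.5711*n - 0.0273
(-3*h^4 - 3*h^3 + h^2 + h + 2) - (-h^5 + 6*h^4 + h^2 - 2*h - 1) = h^5 - 9*h^4 - 3*h^3 + 3*h + 3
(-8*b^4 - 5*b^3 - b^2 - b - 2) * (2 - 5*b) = 40*b^5 + 9*b^4 - 5*b^3 + 3*b^2 + 8*b - 4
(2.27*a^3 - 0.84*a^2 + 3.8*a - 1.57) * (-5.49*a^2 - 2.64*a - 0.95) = -12.4623*a^5 - 1.3812*a^4 - 20.8009*a^3 - 0.614699999999999*a^2 + 0.5348*a + 1.4915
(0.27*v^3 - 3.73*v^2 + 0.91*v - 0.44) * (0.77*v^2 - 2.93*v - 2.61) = 0.2079*v^5 - 3.6632*v^4 + 10.9249*v^3 + 6.7302*v^2 - 1.0859*v + 1.1484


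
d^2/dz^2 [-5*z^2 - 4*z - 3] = -10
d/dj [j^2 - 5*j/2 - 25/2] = 2*j - 5/2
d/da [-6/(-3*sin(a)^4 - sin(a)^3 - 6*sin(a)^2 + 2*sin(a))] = 6*(-12*sin(a)^3 - 3*sin(a)^2 - 12*sin(a) + 2)*cos(a)/((3*sin(a)^3 + sin(a)^2 + 6*sin(a) - 2)^2*sin(a)^2)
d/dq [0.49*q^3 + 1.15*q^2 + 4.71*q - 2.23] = 1.47*q^2 + 2.3*q + 4.71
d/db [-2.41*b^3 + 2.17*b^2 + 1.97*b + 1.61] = -7.23*b^2 + 4.34*b + 1.97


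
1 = 1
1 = 1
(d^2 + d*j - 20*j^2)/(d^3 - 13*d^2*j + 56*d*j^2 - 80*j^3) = (d + 5*j)/(d^2 - 9*d*j + 20*j^2)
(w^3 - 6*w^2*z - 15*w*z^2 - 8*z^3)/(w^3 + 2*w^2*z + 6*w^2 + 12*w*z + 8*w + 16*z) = (w^3 - 6*w^2*z - 15*w*z^2 - 8*z^3)/(w^3 + 2*w^2*z + 6*w^2 + 12*w*z + 8*w + 16*z)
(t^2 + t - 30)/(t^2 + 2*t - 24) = (t - 5)/(t - 4)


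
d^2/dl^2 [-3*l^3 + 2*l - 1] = -18*l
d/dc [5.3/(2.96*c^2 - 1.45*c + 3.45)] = (7.685 - 31.376*c)/(2.96*c^2 - 1.45*c + 3.45)^2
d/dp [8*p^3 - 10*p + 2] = 24*p^2 - 10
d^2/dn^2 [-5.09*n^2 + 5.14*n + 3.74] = -10.1800000000000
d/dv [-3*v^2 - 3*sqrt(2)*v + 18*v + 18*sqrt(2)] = -6*v - 3*sqrt(2) + 18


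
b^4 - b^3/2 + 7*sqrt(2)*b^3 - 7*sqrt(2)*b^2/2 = b^2*(b - 1/2)*(b + 7*sqrt(2))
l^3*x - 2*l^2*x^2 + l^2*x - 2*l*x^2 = l*(l - 2*x)*(l*x + x)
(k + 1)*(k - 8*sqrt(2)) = k^2 - 8*sqrt(2)*k + k - 8*sqrt(2)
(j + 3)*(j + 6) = j^2 + 9*j + 18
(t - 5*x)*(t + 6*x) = t^2 + t*x - 30*x^2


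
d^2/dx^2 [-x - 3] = 0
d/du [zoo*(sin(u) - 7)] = zoo*cos(u)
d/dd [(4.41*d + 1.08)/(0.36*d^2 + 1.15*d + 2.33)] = (-1.5876*d^2 - 0.777600000000001*d + 9.0333)/(0.1296*d^4 + 0.828*d^3 + 3.0001*d^2 + 5.359*d + 5.4289)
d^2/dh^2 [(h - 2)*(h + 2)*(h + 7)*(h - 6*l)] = 12*h^2 - 36*h*l + 42*h - 84*l - 8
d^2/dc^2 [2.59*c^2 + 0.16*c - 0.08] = 5.18000000000000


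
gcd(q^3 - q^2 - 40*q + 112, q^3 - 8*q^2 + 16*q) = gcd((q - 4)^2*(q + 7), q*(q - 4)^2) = q^2 - 8*q + 16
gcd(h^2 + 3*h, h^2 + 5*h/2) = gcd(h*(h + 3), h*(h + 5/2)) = h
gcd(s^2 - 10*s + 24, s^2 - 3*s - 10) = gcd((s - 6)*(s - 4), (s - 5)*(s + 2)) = 1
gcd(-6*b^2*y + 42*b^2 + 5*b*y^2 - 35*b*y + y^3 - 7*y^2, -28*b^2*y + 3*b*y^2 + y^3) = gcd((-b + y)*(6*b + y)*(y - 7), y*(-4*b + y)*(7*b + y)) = 1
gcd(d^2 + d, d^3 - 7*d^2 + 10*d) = d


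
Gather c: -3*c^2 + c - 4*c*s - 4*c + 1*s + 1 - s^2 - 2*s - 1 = -3*c^2 + c*(-4*s - 3) - s^2 - s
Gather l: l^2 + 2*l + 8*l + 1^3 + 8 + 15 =l^2 + 10*l + 24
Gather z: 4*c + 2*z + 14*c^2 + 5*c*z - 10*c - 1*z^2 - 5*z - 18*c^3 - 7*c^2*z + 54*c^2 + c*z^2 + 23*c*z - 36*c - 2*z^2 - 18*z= -18*c^3 + 68*c^2 - 42*c + z^2*(c - 3) + z*(-7*c^2 + 28*c - 21)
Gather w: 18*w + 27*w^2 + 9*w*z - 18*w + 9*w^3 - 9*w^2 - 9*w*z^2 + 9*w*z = 9*w^3 + 18*w^2 + w*(-9*z^2 + 18*z)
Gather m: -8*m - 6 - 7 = -8*m - 13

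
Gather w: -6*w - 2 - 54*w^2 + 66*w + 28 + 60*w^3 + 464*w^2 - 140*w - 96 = 60*w^3 + 410*w^2 - 80*w - 70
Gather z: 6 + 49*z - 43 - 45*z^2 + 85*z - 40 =-45*z^2 + 134*z - 77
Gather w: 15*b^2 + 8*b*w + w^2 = 15*b^2 + 8*b*w + w^2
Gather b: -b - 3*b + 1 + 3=4 - 4*b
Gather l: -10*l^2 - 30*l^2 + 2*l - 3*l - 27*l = -40*l^2 - 28*l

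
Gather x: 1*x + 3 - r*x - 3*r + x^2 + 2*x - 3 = -3*r + x^2 + x*(3 - r)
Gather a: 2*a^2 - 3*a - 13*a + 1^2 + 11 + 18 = 2*a^2 - 16*a + 30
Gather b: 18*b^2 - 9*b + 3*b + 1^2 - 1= 18*b^2 - 6*b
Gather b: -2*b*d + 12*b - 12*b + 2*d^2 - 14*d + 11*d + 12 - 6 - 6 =-2*b*d + 2*d^2 - 3*d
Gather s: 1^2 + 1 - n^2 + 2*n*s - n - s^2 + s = -n^2 - n - s^2 + s*(2*n + 1) + 2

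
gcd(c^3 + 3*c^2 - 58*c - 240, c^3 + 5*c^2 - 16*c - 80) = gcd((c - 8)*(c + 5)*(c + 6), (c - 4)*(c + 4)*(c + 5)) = c + 5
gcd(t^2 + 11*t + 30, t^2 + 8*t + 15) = t + 5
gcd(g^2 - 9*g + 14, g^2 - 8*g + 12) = g - 2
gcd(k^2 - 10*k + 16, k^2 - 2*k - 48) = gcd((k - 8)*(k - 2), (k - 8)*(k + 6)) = k - 8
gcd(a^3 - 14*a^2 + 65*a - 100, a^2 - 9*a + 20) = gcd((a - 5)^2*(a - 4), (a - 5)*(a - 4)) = a^2 - 9*a + 20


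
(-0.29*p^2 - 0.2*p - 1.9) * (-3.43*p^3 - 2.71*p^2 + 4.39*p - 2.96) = 0.9947*p^5 + 1.4719*p^4 + 5.7859*p^3 + 5.1294*p^2 - 7.749*p + 5.624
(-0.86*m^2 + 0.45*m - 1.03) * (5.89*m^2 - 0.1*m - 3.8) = -5.0654*m^4 + 2.7365*m^3 - 2.8437*m^2 - 1.607*m + 3.914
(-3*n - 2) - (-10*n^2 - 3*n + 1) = 10*n^2 - 3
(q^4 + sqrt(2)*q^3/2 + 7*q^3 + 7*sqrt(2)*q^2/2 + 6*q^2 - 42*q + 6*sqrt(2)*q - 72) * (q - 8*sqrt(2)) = q^5 - 15*sqrt(2)*q^4/2 + 7*q^4 - 105*sqrt(2)*q^3/2 - 2*q^3 - 98*q^2 - 42*sqrt(2)*q^2 - 168*q + 336*sqrt(2)*q + 576*sqrt(2)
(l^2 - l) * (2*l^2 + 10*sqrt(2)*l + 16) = 2*l^4 - 2*l^3 + 10*sqrt(2)*l^3 - 10*sqrt(2)*l^2 + 16*l^2 - 16*l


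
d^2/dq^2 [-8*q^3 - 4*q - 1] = -48*q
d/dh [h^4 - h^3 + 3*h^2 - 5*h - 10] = 4*h^3 - 3*h^2 + 6*h - 5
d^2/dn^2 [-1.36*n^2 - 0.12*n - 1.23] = -2.72000000000000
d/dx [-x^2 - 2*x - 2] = -2*x - 2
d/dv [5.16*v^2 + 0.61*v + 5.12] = 10.32*v + 0.61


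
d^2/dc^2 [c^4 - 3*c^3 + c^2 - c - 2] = 12*c^2 - 18*c + 2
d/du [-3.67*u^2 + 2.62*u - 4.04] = 2.62 - 7.34*u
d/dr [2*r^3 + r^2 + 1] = 2*r*(3*r + 1)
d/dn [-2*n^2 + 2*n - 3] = 2 - 4*n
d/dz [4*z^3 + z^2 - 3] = 2*z*(6*z + 1)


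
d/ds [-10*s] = -10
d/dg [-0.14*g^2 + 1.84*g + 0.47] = 1.84 - 0.28*g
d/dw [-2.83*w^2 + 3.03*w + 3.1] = 3.03 - 5.66*w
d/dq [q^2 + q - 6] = 2*q + 1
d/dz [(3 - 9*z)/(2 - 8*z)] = 3/(2*(4*z - 1)^2)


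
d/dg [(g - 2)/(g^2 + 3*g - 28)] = (g^2 + 3*g - (g - 2)*(2*g + 3) - 28)/(g^2 + 3*g - 28)^2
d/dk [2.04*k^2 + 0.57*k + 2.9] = 4.08*k + 0.57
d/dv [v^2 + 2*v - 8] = 2*v + 2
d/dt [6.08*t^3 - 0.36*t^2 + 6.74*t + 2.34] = 18.24*t^2 - 0.72*t + 6.74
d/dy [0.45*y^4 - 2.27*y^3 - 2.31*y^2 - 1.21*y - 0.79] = 1.8*y^3 - 6.81*y^2 - 4.62*y - 1.21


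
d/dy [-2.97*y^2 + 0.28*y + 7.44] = 0.28 - 5.94*y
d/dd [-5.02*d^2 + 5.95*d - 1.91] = 5.95 - 10.04*d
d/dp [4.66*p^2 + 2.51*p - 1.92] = 9.32*p + 2.51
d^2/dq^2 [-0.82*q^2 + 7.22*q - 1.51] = -1.64000000000000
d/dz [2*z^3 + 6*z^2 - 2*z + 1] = 6*z^2 + 12*z - 2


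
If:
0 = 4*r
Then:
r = 0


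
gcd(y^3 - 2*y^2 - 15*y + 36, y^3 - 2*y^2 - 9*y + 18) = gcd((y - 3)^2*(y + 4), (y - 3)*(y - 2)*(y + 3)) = y - 3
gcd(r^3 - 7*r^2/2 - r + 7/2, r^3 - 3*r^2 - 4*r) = r + 1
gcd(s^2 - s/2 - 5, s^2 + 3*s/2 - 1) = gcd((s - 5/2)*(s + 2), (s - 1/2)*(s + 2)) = s + 2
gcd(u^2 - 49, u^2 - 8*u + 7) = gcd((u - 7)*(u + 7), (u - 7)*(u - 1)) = u - 7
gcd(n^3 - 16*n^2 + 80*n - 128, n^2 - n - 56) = n - 8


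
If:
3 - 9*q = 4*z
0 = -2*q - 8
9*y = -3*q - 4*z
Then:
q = -4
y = -3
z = 39/4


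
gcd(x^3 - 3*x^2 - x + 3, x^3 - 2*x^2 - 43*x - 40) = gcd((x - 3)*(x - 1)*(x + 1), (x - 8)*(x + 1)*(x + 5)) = x + 1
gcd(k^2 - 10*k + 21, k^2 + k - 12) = k - 3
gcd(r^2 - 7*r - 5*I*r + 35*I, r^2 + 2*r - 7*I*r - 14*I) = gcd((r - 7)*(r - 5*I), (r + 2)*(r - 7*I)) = 1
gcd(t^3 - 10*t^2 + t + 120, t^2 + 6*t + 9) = t + 3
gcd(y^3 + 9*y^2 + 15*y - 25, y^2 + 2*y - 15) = y + 5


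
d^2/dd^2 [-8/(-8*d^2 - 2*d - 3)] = 64*(-16*d^2 - 4*d + (8*d + 1)^2 - 6)/(8*d^2 + 2*d + 3)^3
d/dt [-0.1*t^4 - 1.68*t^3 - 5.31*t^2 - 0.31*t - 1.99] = -0.4*t^3 - 5.04*t^2 - 10.62*t - 0.31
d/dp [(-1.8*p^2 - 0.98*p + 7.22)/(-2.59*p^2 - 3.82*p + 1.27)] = (4.3378*p^2 + 32.8276*p + 26.3358)/(6.7081*p^4 + 19.7876*p^3 + 8.0138*p^2 - 9.7028*p + 1.6129)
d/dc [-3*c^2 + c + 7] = 1 - 6*c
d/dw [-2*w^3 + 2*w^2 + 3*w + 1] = -6*w^2 + 4*w + 3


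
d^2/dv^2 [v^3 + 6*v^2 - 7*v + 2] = 6*v + 12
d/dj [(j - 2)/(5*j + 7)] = 17/(5*j + 7)^2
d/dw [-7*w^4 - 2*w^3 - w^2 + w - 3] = -28*w^3 - 6*w^2 - 2*w + 1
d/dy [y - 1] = 1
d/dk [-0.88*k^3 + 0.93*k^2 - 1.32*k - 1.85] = -2.64*k^2 + 1.86*k - 1.32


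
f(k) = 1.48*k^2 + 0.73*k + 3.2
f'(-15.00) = -43.67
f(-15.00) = 325.25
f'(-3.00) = -8.15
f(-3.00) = 14.33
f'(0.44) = 2.03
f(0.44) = 3.81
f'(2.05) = 6.80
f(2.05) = 10.92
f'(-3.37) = -9.25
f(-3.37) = 17.55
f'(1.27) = 4.49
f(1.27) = 6.51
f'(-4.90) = -13.77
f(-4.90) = 35.16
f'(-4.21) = -11.73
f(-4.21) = 26.36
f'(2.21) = 7.27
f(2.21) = 12.04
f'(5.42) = 16.77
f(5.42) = 50.63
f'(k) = 2.96*k + 0.73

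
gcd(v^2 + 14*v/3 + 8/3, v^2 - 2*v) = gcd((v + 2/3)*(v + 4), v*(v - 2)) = 1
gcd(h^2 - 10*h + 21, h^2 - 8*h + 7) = h - 7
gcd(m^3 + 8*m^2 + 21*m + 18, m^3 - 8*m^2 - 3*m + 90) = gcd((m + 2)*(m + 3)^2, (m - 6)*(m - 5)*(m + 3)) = m + 3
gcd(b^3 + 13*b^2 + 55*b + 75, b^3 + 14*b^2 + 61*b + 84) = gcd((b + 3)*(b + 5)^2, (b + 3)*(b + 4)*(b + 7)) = b + 3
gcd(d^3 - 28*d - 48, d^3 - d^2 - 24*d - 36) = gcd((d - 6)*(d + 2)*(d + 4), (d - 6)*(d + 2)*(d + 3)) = d^2 - 4*d - 12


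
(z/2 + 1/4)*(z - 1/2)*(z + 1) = z^3/2 + z^2/2 - z/8 - 1/8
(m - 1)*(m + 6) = m^2 + 5*m - 6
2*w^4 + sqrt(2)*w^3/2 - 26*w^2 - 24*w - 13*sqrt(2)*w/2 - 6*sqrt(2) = (w - 4)*(w + 3)*(sqrt(2)*w + 1/2)*(sqrt(2)*w + sqrt(2))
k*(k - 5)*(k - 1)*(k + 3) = k^4 - 3*k^3 - 13*k^2 + 15*k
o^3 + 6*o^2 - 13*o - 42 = (o - 3)*(o + 2)*(o + 7)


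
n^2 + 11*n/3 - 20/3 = (n - 4/3)*(n + 5)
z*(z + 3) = z^2 + 3*z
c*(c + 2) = c^2 + 2*c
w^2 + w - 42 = (w - 6)*(w + 7)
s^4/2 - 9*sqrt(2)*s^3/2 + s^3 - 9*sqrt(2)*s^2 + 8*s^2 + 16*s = s*(s/2 + 1)*(s - 8*sqrt(2))*(s - sqrt(2))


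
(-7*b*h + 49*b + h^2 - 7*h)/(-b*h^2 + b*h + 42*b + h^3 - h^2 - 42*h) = (7*b - h)/(b*h + 6*b - h^2 - 6*h)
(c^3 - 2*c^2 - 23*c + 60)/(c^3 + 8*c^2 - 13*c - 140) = (c - 3)/(c + 7)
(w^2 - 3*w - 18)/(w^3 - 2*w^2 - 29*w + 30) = (w + 3)/(w^2 + 4*w - 5)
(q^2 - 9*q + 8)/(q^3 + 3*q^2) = (q^2 - 9*q + 8)/(q^2*(q + 3))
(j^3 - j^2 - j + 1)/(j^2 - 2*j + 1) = j + 1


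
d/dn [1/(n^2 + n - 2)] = (-2*n - 1)/(n^2 + n - 2)^2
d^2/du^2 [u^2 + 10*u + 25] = 2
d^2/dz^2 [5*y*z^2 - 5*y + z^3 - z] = 10*y + 6*z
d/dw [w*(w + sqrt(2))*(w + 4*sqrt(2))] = 3*w^2 + 10*sqrt(2)*w + 8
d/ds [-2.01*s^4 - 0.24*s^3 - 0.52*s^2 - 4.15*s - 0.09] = -8.04*s^3 - 0.72*s^2 - 1.04*s - 4.15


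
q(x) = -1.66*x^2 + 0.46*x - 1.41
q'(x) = 0.46 - 3.32*x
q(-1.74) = -7.24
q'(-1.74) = 6.24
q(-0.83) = -2.94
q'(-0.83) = 3.22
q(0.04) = -1.39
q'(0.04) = 0.33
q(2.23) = -8.64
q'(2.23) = -6.94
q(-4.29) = -33.93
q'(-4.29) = 14.70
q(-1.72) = -7.11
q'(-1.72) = 6.17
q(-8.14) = -115.15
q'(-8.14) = 27.48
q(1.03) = -2.70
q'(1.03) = -2.96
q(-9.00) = -140.01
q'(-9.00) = 30.34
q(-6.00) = -63.93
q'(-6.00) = 20.38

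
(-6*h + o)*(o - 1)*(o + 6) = -6*h*o^2 - 30*h*o + 36*h + o^3 + 5*o^2 - 6*o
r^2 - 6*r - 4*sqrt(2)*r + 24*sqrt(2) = (r - 6)*(r - 4*sqrt(2))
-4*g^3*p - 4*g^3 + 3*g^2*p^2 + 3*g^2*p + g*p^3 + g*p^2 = (-g + p)*(4*g + p)*(g*p + g)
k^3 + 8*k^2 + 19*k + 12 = (k + 1)*(k + 3)*(k + 4)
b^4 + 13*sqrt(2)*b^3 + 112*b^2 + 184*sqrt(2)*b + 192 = (b + sqrt(2))*(b + 2*sqrt(2))*(b + 4*sqrt(2))*(b + 6*sqrt(2))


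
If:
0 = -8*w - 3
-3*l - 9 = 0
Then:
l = -3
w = -3/8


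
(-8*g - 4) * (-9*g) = 72*g^2 + 36*g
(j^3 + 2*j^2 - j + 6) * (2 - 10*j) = -10*j^4 - 18*j^3 + 14*j^2 - 62*j + 12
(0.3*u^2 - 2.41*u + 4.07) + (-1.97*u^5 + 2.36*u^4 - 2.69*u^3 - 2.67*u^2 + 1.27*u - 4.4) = -1.97*u^5 + 2.36*u^4 - 2.69*u^3 - 2.37*u^2 - 1.14*u - 0.33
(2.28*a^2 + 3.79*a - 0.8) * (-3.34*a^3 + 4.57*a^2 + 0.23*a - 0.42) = -7.6152*a^5 - 2.239*a^4 + 20.5167*a^3 - 3.7419*a^2 - 1.7758*a + 0.336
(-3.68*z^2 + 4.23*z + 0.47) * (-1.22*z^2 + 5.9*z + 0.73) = 4.4896*z^4 - 26.8726*z^3 + 21.6972*z^2 + 5.8609*z + 0.3431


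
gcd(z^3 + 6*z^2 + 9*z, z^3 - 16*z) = z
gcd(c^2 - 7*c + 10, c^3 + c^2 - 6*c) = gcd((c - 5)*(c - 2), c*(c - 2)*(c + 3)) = c - 2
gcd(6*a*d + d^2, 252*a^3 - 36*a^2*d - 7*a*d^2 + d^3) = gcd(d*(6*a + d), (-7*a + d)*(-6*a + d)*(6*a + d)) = 6*a + d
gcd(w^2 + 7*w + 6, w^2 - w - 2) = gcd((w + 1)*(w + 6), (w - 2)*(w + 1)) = w + 1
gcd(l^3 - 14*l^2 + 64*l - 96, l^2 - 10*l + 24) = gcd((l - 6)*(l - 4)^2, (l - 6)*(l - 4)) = l^2 - 10*l + 24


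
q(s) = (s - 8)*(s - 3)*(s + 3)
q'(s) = (s - 8)*(s - 3) + (s - 8)*(s + 3) + (s - 3)*(s + 3) = 3*s^2 - 16*s - 9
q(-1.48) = 64.56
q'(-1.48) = 21.25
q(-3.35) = -25.23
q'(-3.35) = 78.27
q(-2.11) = 45.98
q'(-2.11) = 38.12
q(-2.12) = 45.60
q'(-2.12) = 38.40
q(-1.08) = 71.13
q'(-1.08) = 11.78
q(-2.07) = 47.48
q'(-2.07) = 36.97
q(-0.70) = 74.04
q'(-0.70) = 3.67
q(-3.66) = -51.25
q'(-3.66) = 89.75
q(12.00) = 540.00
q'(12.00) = 231.00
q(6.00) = -54.00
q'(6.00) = 3.00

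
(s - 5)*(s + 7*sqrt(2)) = s^2 - 5*s + 7*sqrt(2)*s - 35*sqrt(2)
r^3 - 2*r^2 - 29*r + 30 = (r - 6)*(r - 1)*(r + 5)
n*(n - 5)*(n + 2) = n^3 - 3*n^2 - 10*n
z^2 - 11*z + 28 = (z - 7)*(z - 4)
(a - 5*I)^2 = a^2 - 10*I*a - 25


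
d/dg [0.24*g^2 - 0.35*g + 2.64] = 0.48*g - 0.35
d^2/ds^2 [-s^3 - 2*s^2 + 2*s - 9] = -6*s - 4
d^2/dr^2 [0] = 0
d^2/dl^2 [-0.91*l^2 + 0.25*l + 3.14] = -1.82000000000000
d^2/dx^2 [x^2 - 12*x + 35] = 2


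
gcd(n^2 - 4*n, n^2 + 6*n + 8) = 1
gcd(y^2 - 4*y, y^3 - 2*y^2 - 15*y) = y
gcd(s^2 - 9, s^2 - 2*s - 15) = s + 3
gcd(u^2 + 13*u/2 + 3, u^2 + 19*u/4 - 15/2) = u + 6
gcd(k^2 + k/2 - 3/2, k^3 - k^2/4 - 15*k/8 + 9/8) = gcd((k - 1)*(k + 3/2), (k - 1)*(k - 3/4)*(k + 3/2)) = k^2 + k/2 - 3/2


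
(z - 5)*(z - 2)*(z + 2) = z^3 - 5*z^2 - 4*z + 20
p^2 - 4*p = p*(p - 4)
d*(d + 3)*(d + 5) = d^3 + 8*d^2 + 15*d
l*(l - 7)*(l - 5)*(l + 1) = l^4 - 11*l^3 + 23*l^2 + 35*l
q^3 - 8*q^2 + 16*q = q*(q - 4)^2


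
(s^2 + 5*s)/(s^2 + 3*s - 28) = s*(s + 5)/(s^2 + 3*s - 28)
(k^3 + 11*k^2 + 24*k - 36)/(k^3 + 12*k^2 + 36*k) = (k - 1)/k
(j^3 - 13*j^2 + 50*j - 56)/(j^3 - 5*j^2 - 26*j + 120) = (j^2 - 9*j + 14)/(j^2 - j - 30)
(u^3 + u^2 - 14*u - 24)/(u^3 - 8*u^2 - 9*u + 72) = (u^2 - 2*u - 8)/(u^2 - 11*u + 24)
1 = 1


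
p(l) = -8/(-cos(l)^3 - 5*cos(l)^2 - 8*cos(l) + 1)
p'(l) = -8*(-3*sin(l)*cos(l)^2 - 10*sin(l)*cos(l) - 8*sin(l))/(-cos(l)^3 - 5*cos(l)^2 - 8*cos(l) + 1)^2 = 8*(3*cos(l)^2 + 10*cos(l) + 8)*sin(l)/(cos(l)^3 + 5*cos(l)^2 + 8*cos(l) - 1)^2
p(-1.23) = 3.52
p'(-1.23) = -17.09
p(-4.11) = -1.95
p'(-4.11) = 1.29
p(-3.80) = -1.70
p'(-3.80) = 0.44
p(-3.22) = -1.60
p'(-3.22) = 0.03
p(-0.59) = 0.83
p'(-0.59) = -0.87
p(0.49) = 0.75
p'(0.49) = 0.64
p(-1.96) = -2.37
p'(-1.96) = -3.02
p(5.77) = 0.77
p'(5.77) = -0.69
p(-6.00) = 0.66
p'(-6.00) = 0.31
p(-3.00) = -1.60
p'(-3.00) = -0.05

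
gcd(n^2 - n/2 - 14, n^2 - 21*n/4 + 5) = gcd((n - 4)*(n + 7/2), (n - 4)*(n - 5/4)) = n - 4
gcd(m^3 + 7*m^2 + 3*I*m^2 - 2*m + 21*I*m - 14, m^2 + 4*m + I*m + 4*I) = m + I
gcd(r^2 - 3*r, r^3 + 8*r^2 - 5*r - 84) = r - 3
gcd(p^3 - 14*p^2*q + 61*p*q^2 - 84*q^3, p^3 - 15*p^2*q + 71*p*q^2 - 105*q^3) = p^2 - 10*p*q + 21*q^2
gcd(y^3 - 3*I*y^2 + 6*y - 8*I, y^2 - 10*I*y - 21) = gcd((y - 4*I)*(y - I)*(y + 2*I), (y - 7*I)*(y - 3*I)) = 1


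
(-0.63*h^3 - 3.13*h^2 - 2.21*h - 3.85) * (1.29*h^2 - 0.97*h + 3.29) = -0.8127*h^5 - 3.4266*h^4 - 1.8875*h^3 - 13.1205*h^2 - 3.5364*h - 12.6665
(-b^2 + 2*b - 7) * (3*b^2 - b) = -3*b^4 + 7*b^3 - 23*b^2 + 7*b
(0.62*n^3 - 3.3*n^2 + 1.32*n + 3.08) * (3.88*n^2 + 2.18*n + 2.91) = 2.4056*n^5 - 11.4524*n^4 - 0.2682*n^3 + 5.225*n^2 + 10.5556*n + 8.9628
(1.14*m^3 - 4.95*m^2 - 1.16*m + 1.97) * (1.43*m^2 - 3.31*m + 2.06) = 1.6302*m^5 - 10.8519*m^4 + 17.0741*m^3 - 3.5403*m^2 - 8.9103*m + 4.0582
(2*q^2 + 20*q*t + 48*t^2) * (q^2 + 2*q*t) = 2*q^4 + 24*q^3*t + 88*q^2*t^2 + 96*q*t^3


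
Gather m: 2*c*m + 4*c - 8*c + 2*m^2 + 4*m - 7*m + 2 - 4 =-4*c + 2*m^2 + m*(2*c - 3) - 2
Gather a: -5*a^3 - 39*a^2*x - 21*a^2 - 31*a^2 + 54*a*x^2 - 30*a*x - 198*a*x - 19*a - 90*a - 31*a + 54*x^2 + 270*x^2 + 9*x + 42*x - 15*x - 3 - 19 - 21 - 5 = -5*a^3 + a^2*(-39*x - 52) + a*(54*x^2 - 228*x - 140) + 324*x^2 + 36*x - 48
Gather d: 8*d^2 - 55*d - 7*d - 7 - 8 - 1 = 8*d^2 - 62*d - 16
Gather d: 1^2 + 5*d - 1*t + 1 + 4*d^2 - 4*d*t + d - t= 4*d^2 + d*(6 - 4*t) - 2*t + 2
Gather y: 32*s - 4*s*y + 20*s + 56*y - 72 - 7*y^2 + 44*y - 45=52*s - 7*y^2 + y*(100 - 4*s) - 117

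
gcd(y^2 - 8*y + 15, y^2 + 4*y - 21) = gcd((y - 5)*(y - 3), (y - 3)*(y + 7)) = y - 3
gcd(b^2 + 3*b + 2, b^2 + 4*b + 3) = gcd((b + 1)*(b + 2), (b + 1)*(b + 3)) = b + 1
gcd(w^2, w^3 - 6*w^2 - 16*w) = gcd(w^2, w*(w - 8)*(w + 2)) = w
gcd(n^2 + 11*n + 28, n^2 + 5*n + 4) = n + 4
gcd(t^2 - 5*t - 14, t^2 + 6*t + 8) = t + 2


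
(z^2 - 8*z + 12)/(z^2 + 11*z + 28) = (z^2 - 8*z + 12)/(z^2 + 11*z + 28)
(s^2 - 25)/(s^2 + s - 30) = (s + 5)/(s + 6)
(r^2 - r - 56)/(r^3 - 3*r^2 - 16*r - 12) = (-r^2 + r + 56)/(-r^3 + 3*r^2 + 16*r + 12)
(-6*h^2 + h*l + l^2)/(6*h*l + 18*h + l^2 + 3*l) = (-6*h^2 + h*l + l^2)/(6*h*l + 18*h + l^2 + 3*l)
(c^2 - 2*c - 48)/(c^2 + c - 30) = (c - 8)/(c - 5)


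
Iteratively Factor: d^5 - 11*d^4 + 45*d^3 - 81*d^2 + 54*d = (d - 3)*(d^4 - 8*d^3 + 21*d^2 - 18*d) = (d - 3)*(d - 2)*(d^3 - 6*d^2 + 9*d) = (d - 3)^2*(d - 2)*(d^2 - 3*d) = d*(d - 3)^2*(d - 2)*(d - 3)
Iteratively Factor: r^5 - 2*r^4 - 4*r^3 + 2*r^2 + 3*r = (r + 1)*(r^4 - 3*r^3 - r^2 + 3*r) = (r - 1)*(r + 1)*(r^3 - 2*r^2 - 3*r) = (r - 3)*(r - 1)*(r + 1)*(r^2 + r) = (r - 3)*(r - 1)*(r + 1)^2*(r)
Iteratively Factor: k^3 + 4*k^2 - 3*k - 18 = (k + 3)*(k^2 + k - 6) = (k - 2)*(k + 3)*(k + 3)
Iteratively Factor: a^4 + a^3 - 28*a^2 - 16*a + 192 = (a - 4)*(a^3 + 5*a^2 - 8*a - 48) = (a - 4)*(a + 4)*(a^2 + a - 12) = (a - 4)*(a + 4)^2*(a - 3)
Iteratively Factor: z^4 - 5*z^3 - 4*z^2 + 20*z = (z - 2)*(z^3 - 3*z^2 - 10*z) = (z - 5)*(z - 2)*(z^2 + 2*z) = (z - 5)*(z - 2)*(z + 2)*(z)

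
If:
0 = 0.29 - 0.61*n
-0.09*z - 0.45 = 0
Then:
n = 0.48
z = -5.00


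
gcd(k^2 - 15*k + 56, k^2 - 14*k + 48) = k - 8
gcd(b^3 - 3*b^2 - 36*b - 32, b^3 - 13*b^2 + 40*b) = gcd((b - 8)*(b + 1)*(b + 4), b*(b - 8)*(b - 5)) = b - 8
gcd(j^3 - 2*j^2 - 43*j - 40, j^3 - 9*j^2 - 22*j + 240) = j^2 - 3*j - 40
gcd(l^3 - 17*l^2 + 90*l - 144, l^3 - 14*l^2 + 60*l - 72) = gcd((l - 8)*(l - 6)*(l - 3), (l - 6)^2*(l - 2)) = l - 6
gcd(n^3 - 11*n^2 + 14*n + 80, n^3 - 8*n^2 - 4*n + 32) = n^2 - 6*n - 16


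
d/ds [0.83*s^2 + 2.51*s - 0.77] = 1.66*s + 2.51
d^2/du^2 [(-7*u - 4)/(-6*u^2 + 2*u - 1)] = 4*(2*(6*u - 1)^2*(7*u + 4) - (63*u + 5)*(6*u^2 - 2*u + 1))/(6*u^2 - 2*u + 1)^3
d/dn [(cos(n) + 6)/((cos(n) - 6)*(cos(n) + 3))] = (cos(n) + 12)*sin(n)*cos(n)/((cos(n) - 6)^2*(cos(n) + 3)^2)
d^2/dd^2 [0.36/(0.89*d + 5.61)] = 0.570312/(0.89*d + 5.61)^3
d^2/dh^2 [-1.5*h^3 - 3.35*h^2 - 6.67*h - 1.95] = -9.0*h - 6.7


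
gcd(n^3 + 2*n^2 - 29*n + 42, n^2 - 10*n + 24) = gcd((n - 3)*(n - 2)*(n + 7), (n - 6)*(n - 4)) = 1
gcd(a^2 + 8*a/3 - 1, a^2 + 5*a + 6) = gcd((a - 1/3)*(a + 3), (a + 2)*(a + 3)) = a + 3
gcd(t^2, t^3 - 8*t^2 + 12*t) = t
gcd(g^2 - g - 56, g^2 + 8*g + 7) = g + 7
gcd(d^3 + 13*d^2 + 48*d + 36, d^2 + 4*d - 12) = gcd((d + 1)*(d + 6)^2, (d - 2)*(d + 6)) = d + 6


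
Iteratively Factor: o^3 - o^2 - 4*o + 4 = (o - 1)*(o^2 - 4) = (o - 1)*(o + 2)*(o - 2)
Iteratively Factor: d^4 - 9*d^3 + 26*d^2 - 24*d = (d - 3)*(d^3 - 6*d^2 + 8*d) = (d - 3)*(d - 2)*(d^2 - 4*d) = d*(d - 3)*(d - 2)*(d - 4)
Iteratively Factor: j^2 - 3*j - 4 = (j + 1)*(j - 4)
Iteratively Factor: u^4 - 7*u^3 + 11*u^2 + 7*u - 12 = (u + 1)*(u^3 - 8*u^2 + 19*u - 12) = (u - 1)*(u + 1)*(u^2 - 7*u + 12) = (u - 3)*(u - 1)*(u + 1)*(u - 4)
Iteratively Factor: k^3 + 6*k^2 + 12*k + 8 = (k + 2)*(k^2 + 4*k + 4) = (k + 2)^2*(k + 2)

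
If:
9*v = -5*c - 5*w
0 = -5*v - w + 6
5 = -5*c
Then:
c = -1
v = 25/16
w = -29/16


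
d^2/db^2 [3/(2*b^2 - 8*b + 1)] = 12*(-2*b^2 + 8*b + 8*(b - 2)^2 - 1)/(2*b^2 - 8*b + 1)^3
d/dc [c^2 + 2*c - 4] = 2*c + 2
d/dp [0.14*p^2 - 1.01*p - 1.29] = 0.28*p - 1.01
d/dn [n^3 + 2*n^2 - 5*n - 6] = 3*n^2 + 4*n - 5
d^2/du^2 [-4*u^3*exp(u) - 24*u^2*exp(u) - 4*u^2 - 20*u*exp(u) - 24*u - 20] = -4*u^3*exp(u) - 48*u^2*exp(u) - 140*u*exp(u) - 88*exp(u) - 8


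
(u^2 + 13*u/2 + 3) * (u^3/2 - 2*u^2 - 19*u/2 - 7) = u^5/2 + 5*u^4/4 - 21*u^3 - 299*u^2/4 - 74*u - 21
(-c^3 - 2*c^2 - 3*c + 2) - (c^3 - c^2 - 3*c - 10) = -2*c^3 - c^2 + 12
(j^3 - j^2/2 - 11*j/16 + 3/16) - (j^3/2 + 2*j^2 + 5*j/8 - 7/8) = j^3/2 - 5*j^2/2 - 21*j/16 + 17/16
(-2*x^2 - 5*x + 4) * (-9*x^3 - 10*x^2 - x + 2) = 18*x^5 + 65*x^4 + 16*x^3 - 39*x^2 - 14*x + 8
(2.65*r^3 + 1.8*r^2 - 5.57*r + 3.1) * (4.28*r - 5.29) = 11.342*r^4 - 6.3145*r^3 - 33.3616*r^2 + 42.7333*r - 16.399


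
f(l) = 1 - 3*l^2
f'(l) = -6*l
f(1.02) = -2.12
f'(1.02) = -6.12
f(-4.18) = -51.42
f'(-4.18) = 25.08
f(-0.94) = -1.65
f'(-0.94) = 5.64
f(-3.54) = -36.59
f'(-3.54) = 21.24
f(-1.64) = -7.07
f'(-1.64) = 9.84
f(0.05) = 0.99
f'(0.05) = -0.30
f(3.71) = -40.29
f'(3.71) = -22.26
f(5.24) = -81.37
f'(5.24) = -31.44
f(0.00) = 1.00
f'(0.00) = 0.00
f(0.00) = 1.00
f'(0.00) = 0.00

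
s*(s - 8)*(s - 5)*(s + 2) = s^4 - 11*s^3 + 14*s^2 + 80*s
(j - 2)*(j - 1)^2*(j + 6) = j^4 + 2*j^3 - 19*j^2 + 28*j - 12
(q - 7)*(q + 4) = q^2 - 3*q - 28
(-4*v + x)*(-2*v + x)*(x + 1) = 8*v^2*x + 8*v^2 - 6*v*x^2 - 6*v*x + x^3 + x^2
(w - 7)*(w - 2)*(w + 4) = w^3 - 5*w^2 - 22*w + 56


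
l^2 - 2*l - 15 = (l - 5)*(l + 3)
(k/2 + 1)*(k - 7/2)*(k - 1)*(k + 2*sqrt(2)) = k^4/2 - 5*k^3/4 + sqrt(2)*k^3 - 5*sqrt(2)*k^2/2 - 11*k^2/4 - 11*sqrt(2)*k/2 + 7*k/2 + 7*sqrt(2)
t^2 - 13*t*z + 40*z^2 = (t - 8*z)*(t - 5*z)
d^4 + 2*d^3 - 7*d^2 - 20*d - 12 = (d - 3)*(d + 1)*(d + 2)^2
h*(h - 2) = h^2 - 2*h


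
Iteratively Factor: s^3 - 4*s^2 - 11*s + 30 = (s - 5)*(s^2 + s - 6) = (s - 5)*(s + 3)*(s - 2)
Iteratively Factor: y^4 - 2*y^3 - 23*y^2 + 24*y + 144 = (y + 3)*(y^3 - 5*y^2 - 8*y + 48) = (y - 4)*(y + 3)*(y^2 - y - 12) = (y - 4)^2*(y + 3)*(y + 3)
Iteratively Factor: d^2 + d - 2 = (d + 2)*(d - 1)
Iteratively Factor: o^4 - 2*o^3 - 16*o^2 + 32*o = (o)*(o^3 - 2*o^2 - 16*o + 32) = o*(o - 2)*(o^2 - 16) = o*(o - 2)*(o + 4)*(o - 4)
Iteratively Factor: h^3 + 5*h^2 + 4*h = (h + 1)*(h^2 + 4*h) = h*(h + 1)*(h + 4)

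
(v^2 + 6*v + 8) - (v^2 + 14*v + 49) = -8*v - 41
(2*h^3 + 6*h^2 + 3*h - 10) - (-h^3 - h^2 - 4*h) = 3*h^3 + 7*h^2 + 7*h - 10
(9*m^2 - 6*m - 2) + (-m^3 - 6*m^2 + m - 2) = -m^3 + 3*m^2 - 5*m - 4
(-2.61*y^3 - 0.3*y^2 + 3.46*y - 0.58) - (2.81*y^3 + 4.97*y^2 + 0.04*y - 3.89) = -5.42*y^3 - 5.27*y^2 + 3.42*y + 3.31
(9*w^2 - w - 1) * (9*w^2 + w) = 81*w^4 - 10*w^2 - w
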